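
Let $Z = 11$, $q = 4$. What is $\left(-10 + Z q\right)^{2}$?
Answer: $1156$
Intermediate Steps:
$\left(-10 + Z q\right)^{2} = \left(-10 + 11 \cdot 4\right)^{2} = \left(-10 + 44\right)^{2} = 34^{2} = 1156$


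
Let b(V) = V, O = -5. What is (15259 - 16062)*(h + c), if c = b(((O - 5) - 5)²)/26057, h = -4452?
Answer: 93152447817/26057 ≈ 3.5749e+6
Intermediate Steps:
c = 225/26057 (c = ((-5 - 5) - 5)²/26057 = (-10 - 5)²*(1/26057) = (-15)²*(1/26057) = 225*(1/26057) = 225/26057 ≈ 0.0086349)
(15259 - 16062)*(h + c) = (15259 - 16062)*(-4452 + 225/26057) = -803*(-116005539/26057) = 93152447817/26057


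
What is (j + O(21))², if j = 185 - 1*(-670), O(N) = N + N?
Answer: 804609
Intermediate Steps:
O(N) = 2*N
j = 855 (j = 185 + 670 = 855)
(j + O(21))² = (855 + 2*21)² = (855 + 42)² = 897² = 804609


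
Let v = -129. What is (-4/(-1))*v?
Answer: -516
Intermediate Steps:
(-4/(-1))*v = -4/(-1)*(-129) = -4*(-1)*(-129) = 4*(-129) = -516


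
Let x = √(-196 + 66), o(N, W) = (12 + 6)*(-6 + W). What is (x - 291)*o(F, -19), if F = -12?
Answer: 130950 - 450*I*√130 ≈ 1.3095e+5 - 5130.8*I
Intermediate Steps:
o(N, W) = -108 + 18*W (o(N, W) = 18*(-6 + W) = -108 + 18*W)
x = I*√130 (x = √(-130) = I*√130 ≈ 11.402*I)
(x - 291)*o(F, -19) = (I*√130 - 291)*(-108 + 18*(-19)) = (-291 + I*√130)*(-108 - 342) = (-291 + I*√130)*(-450) = 130950 - 450*I*√130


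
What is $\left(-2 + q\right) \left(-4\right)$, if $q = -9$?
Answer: $44$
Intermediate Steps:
$\left(-2 + q\right) \left(-4\right) = \left(-2 - 9\right) \left(-4\right) = \left(-11\right) \left(-4\right) = 44$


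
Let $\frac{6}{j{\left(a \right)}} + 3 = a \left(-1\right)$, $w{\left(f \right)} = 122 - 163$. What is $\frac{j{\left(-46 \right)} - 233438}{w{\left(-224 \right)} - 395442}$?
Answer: $\frac{10037828}{17005769} \approx 0.59026$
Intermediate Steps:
$w{\left(f \right)} = -41$
$j{\left(a \right)} = \frac{6}{-3 - a}$ ($j{\left(a \right)} = \frac{6}{-3 + a \left(-1\right)} = \frac{6}{-3 - a}$)
$\frac{j{\left(-46 \right)} - 233438}{w{\left(-224 \right)} - 395442} = \frac{- \frac{6}{3 - 46} - 233438}{-41 - 395442} = \frac{- \frac{6}{-43} - 233438}{-395483} = \left(\left(-6\right) \left(- \frac{1}{43}\right) - 233438\right) \left(- \frac{1}{395483}\right) = \left(\frac{6}{43} - 233438\right) \left(- \frac{1}{395483}\right) = \left(- \frac{10037828}{43}\right) \left(- \frac{1}{395483}\right) = \frac{10037828}{17005769}$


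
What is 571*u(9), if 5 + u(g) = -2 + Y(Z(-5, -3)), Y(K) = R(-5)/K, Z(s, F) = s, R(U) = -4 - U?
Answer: -20556/5 ≈ -4111.2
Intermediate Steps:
Y(K) = 1/K (Y(K) = (-4 - 1*(-5))/K = (-4 + 5)/K = 1/K)
u(g) = -36/5 (u(g) = -5 + (-2 + 1/(-5)) = -5 + (-2 - 1/5) = -5 - 11/5 = -36/5)
571*u(9) = 571*(-36/5) = -20556/5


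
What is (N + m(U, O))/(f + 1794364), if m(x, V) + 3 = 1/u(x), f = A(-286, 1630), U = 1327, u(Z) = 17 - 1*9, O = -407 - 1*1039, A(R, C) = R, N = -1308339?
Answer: -10466735/14352624 ≈ -0.72926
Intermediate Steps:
O = -1446 (O = -407 - 1039 = -1446)
u(Z) = 8 (u(Z) = 17 - 9 = 8)
f = -286
m(x, V) = -23/8 (m(x, V) = -3 + 1/8 = -23/8)
(N + m(U, O))/(f + 1794364) = (-1308339 - 23/8)/(-286 + 1794364) = -10466735/8/1794078 = -10466735/8*1/1794078 = -10466735/14352624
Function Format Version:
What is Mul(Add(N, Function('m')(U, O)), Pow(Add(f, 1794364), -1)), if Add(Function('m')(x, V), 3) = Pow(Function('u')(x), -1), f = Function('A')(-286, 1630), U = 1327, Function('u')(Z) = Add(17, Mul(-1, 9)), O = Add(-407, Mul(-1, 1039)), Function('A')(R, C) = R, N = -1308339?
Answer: Rational(-10466735, 14352624) ≈ -0.72926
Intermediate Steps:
O = -1446 (O = Add(-407, -1039) = -1446)
Function('u')(Z) = 8 (Function('u')(Z) = Add(17, -9) = 8)
f = -286
Function('m')(x, V) = Rational(-23, 8) (Function('m')(x, V) = Add(-3, Pow(8, -1)) = Add(-3, Rational(1, 8)) = Rational(-23, 8))
Mul(Add(N, Function('m')(U, O)), Pow(Add(f, 1794364), -1)) = Mul(Add(-1308339, Rational(-23, 8)), Pow(Add(-286, 1794364), -1)) = Mul(Rational(-10466735, 8), Pow(1794078, -1)) = Mul(Rational(-10466735, 8), Rational(1, 1794078)) = Rational(-10466735, 14352624)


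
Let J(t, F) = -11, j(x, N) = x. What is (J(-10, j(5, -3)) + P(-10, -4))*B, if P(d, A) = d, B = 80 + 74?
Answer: -3234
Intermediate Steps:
B = 154
(J(-10, j(5, -3)) + P(-10, -4))*B = (-11 - 10)*154 = -21*154 = -3234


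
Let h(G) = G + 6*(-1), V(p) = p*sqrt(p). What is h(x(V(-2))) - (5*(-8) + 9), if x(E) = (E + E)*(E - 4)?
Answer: 9 + 16*I*sqrt(2) ≈ 9.0 + 22.627*I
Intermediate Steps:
V(p) = p**(3/2)
x(E) = 2*E*(-4 + E) (x(E) = (2*E)*(-4 + E) = 2*E*(-4 + E))
h(G) = -6 + G (h(G) = G - 6 = -6 + G)
h(x(V(-2))) - (5*(-8) + 9) = (-6 + 2*(-2)**(3/2)*(-4 + (-2)**(3/2))) - (5*(-8) + 9) = (-6 + 2*(-2*I*sqrt(2))*(-4 - 2*I*sqrt(2))) - (-40 + 9) = (-6 - 4*I*sqrt(2)*(-4 - 2*I*sqrt(2))) - 1*(-31) = (-6 - 4*I*sqrt(2)*(-4 - 2*I*sqrt(2))) + 31 = 25 - 4*I*sqrt(2)*(-4 - 2*I*sqrt(2))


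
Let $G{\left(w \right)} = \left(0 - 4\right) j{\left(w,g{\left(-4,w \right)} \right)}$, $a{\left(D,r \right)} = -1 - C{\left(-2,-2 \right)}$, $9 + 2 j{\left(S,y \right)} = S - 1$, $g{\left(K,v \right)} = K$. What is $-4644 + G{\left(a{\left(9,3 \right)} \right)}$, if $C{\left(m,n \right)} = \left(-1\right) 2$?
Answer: $-4626$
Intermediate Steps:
$C{\left(m,n \right)} = -2$
$j{\left(S,y \right)} = -5 + \frac{S}{2}$ ($j{\left(S,y \right)} = - \frac{9}{2} + \frac{S - 1}{2} = - \frac{9}{2} + \frac{-1 + S}{2} = - \frac{9}{2} + \left(- \frac{1}{2} + \frac{S}{2}\right) = -5 + \frac{S}{2}$)
$a{\left(D,r \right)} = 1$ ($a{\left(D,r \right)} = -1 - -2 = -1 + 2 = 1$)
$G{\left(w \right)} = 20 - 2 w$ ($G{\left(w \right)} = \left(0 - 4\right) \left(-5 + \frac{w}{2}\right) = - 4 \left(-5 + \frac{w}{2}\right) = 20 - 2 w$)
$-4644 + G{\left(a{\left(9,3 \right)} \right)} = -4644 + \left(20 - 2\right) = -4644 + 18 = -4626$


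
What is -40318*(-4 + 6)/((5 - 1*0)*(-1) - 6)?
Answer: 80636/11 ≈ 7330.5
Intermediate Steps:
-40318*(-4 + 6)/((5 - 1*0)*(-1) - 6) = -80636/((5 + 0)*(-1) - 6) = -80636/(5*(-1) - 6) = -80636/(-5 - 6) = -80636/(-11) = -80636*(-1)/11 = -40318*(-2/11) = 80636/11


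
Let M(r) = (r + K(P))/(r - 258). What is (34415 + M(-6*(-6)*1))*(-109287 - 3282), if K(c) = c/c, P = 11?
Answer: -7748086747/2 ≈ -3.8740e+9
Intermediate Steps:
K(c) = 1
M(r) = (1 + r)/(-258 + r) (M(r) = (r + 1)/(r - 258) = (1 + r)/(-258 + r))
(34415 + M(-6*(-6)*1))*(-109287 - 3282) = (34415 + (1 - 6*(-6)*1)/(-258 - 6*(-6)*1))*(-109287 - 3282) = (34415 + (1 + 36*1)/(-258 + 36*1))*(-112569) = (34415 + (1 + 36)/(-258 + 36))*(-112569) = (34415 + 37/(-222))*(-112569) = (34415 - 1/222*37)*(-112569) = (34415 - 1/6)*(-112569) = (206489/6)*(-112569) = -7748086747/2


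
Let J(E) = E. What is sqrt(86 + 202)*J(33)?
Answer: 396*sqrt(2) ≈ 560.03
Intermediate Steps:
sqrt(86 + 202)*J(33) = sqrt(86 + 202)*33 = sqrt(288)*33 = (12*sqrt(2))*33 = 396*sqrt(2)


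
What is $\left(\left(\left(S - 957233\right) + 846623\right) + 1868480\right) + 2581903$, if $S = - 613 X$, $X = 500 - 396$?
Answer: $4276021$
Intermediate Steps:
$X = 104$ ($X = 500 - 396 = 104$)
$S = -63752$ ($S = \left(-613\right) 104 = -63752$)
$\left(\left(\left(S - 957233\right) + 846623\right) + 1868480\right) + 2581903 = \left(\left(\left(-63752 - 957233\right) + 846623\right) + 1868480\right) + 2581903 = \left(\left(-1020985 + 846623\right) + 1868480\right) + 2581903 = \left(-174362 + 1868480\right) + 2581903 = 1694118 + 2581903 = 4276021$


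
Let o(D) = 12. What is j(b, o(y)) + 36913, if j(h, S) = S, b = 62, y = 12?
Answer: 36925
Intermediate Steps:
j(b, o(y)) + 36913 = 12 + 36913 = 36925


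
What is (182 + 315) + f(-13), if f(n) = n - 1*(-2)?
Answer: 486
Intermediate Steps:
f(n) = 2 + n (f(n) = n + 2 = 2 + n)
(182 + 315) + f(-13) = (182 + 315) + (2 - 13) = 497 - 11 = 486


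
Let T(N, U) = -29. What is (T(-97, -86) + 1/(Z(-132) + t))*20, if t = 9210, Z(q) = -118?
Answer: -1318335/2273 ≈ -580.00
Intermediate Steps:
(T(-97, -86) + 1/(Z(-132) + t))*20 = (-29 + 1/(-118 + 9210))*20 = (-29 + 1/9092)*20 = -263667/9092*20 = -1318335/2273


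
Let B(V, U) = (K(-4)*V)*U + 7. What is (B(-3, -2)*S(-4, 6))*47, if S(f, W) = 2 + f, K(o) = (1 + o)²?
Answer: -5734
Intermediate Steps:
B(V, U) = 7 + 9*U*V (B(V, U) = ((1 - 4)²*V)*U + 7 = ((-3)²*V)*U + 7 = (9*V)*U + 7 = 9*U*V + 7 = 7 + 9*U*V)
(B(-3, -2)*S(-4, 6))*47 = ((7 + 9*(-2)*(-3))*(2 - 4))*47 = ((7 + 54)*(-2))*47 = (61*(-2))*47 = -122*47 = -5734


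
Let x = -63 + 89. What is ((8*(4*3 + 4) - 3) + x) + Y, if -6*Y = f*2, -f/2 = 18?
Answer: 163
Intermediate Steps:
x = 26
f = -36 (f = -2*18 = -36)
Y = 12 (Y = -(-6)*2 = -1/6*(-72) = 12)
((8*(4*3 + 4) - 3) + x) + Y = ((8*(4*3 + 4) - 3) + 26) + 12 = ((8*(12 + 4) - 3) + 26) + 12 = ((8*16 - 3) + 26) + 12 = ((128 - 3) + 26) + 12 = (125 + 26) + 12 = 151 + 12 = 163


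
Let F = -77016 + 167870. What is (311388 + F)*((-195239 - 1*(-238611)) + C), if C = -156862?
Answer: -45650444580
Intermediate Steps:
F = 90854
(311388 + F)*((-195239 - 1*(-238611)) + C) = (311388 + 90854)*((-195239 - 1*(-238611)) - 156862) = 402242*((-195239 + 238611) - 156862) = 402242*(43372 - 156862) = 402242*(-113490) = -45650444580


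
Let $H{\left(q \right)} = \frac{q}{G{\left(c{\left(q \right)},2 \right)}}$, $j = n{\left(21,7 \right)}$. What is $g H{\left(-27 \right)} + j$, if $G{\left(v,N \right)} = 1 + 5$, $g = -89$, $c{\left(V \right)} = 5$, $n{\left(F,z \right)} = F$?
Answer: $\frac{843}{2} \approx 421.5$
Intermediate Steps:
$j = 21$
$G{\left(v,N \right)} = 6$
$H{\left(q \right)} = \frac{q}{6}$
$g H{\left(-27 \right)} + j = - 89 \cdot \frac{1}{6} \left(-27\right) + 21 = \left(-89\right) \left(- \frac{9}{2}\right) + 21 = \frac{801}{2} + 21 = \frac{843}{2}$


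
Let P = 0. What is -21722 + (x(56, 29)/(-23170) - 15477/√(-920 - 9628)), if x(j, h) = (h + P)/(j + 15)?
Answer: -35734210569/1645070 + 5159*I*√293/586 ≈ -21722.0 + 150.7*I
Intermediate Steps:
x(j, h) = h/(15 + j) (x(j, h) = (h + 0)/(j + 15) = h/(15 + j))
-21722 + (x(56, 29)/(-23170) - 15477/√(-920 - 9628)) = -21722 + ((29/(15 + 56))/(-23170) - 15477/√(-920 - 9628)) = -21722 + ((29/71)*(-1/23170) - 15477*(-I*√293/1758)) = -21722 + ((29*(1/71))*(-1/23170) - 15477*(-I*√293/1758)) = -21722 + ((29/71)*(-1/23170) - (-5159)*I*√293/586) = -21722 + (-29/1645070 + 5159*I*√293/586) = -35734210569/1645070 + 5159*I*√293/586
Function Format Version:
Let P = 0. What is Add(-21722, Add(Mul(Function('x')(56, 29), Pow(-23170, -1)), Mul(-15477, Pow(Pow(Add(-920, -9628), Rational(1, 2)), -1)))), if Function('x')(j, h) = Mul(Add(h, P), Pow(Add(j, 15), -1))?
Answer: Add(Rational(-35734210569, 1645070), Mul(Rational(5159, 586), I, Pow(293, Rational(1, 2)))) ≈ Add(-21722., Mul(150.70, I))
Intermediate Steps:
Function('x')(j, h) = Mul(h, Pow(Add(15, j), -1)) (Function('x')(j, h) = Mul(Add(h, 0), Pow(Add(j, 15), -1)) = Mul(h, Pow(Add(15, j), -1)))
Add(-21722, Add(Mul(Function('x')(56, 29), Pow(-23170, -1)), Mul(-15477, Pow(Pow(Add(-920, -9628), Rational(1, 2)), -1)))) = Add(-21722, Add(Mul(Mul(29, Pow(Add(15, 56), -1)), Pow(-23170, -1)), Mul(-15477, Pow(Pow(Add(-920, -9628), Rational(1, 2)), -1)))) = Add(-21722, Add(Mul(Mul(29, Pow(71, -1)), Rational(-1, 23170)), Mul(-15477, Pow(Pow(-10548, Rational(1, 2)), -1)))) = Add(-21722, Add(Mul(Mul(29, Rational(1, 71)), Rational(-1, 23170)), Mul(-15477, Pow(Mul(6, I, Pow(293, Rational(1, 2))), -1)))) = Add(-21722, Add(Mul(Rational(29, 71), Rational(-1, 23170)), Mul(-15477, Mul(Rational(-1, 1758), I, Pow(293, Rational(1, 2)))))) = Add(-21722, Add(Rational(-29, 1645070), Mul(Rational(5159, 586), I, Pow(293, Rational(1, 2))))) = Add(Rational(-35734210569, 1645070), Mul(Rational(5159, 586), I, Pow(293, Rational(1, 2))))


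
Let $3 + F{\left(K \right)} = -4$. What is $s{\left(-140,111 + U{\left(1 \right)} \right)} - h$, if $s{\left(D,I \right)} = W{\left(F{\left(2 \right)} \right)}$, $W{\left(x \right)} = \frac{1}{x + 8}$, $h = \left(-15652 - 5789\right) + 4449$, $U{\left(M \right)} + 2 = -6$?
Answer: $16993$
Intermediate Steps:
$U{\left(M \right)} = -8$ ($U{\left(M \right)} = -2 - 6 = -8$)
$h = -16992$ ($h = -21441 + 4449 = -16992$)
$F{\left(K \right)} = -7$ ($F{\left(K \right)} = -3 - 4 = -7$)
$W{\left(x \right)} = \frac{1}{8 + x}$
$s{\left(D,I \right)} = 1$ ($s{\left(D,I \right)} = \frac{1}{8 - 7} = 1^{-1} = 1$)
$s{\left(-140,111 + U{\left(1 \right)} \right)} - h = 1 - -16992 = 1 + 16992 = 16993$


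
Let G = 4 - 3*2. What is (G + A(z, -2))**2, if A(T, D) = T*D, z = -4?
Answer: 36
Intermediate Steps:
A(T, D) = D*T
G = -2 (G = 4 - 6 = -2)
(G + A(z, -2))**2 = (-2 - 2*(-4))**2 = (-2 + 8)**2 = 6**2 = 36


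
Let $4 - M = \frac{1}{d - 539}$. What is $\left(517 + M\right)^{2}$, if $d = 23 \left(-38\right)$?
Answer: $\frac{541952158276}{1996569} \approx 2.7144 \cdot 10^{5}$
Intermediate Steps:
$d = -874$
$M = \frac{5653}{1413}$ ($M = 4 - \frac{1}{-874 - 539} = 4 - \frac{1}{-1413} = 4 - - \frac{1}{1413} = 4 + \frac{1}{1413} = \frac{5653}{1413} \approx 4.0007$)
$\left(517 + M\right)^{2} = \left(517 + \frac{5653}{1413}\right)^{2} = \left(\frac{736174}{1413}\right)^{2} = \frac{541952158276}{1996569}$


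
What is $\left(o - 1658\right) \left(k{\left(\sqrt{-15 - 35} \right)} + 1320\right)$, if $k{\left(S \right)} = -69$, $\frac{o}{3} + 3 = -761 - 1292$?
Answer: $-9790326$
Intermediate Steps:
$o = -6168$ ($o = -9 + 3 \left(-761 - 1292\right) = -9 + 3 \left(-2053\right) = -9 - 6159 = -6168$)
$\left(o - 1658\right) \left(k{\left(\sqrt{-15 - 35} \right)} + 1320\right) = \left(-6168 - 1658\right) \left(-69 + 1320\right) = \left(-7826\right) 1251 = -9790326$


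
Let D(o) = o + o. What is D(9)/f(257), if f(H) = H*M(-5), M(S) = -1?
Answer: -18/257 ≈ -0.070039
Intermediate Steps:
D(o) = 2*o
f(H) = -H (f(H) = H*(-1) = -H)
D(9)/f(257) = (2*9)/((-1*257)) = 18/(-257) = 18*(-1/257) = -18/257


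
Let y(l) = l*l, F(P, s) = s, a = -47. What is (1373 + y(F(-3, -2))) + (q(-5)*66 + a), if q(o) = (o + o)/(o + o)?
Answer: 1396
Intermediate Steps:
y(l) = l**2
q(o) = 1 (q(o) = (2*o)/((2*o)) = (2*o)*(1/(2*o)) = 1)
(1373 + y(F(-3, -2))) + (q(-5)*66 + a) = (1373 + (-2)**2) + (1*66 - 47) = (1373 + 4) + (66 - 47) = 1377 + 19 = 1396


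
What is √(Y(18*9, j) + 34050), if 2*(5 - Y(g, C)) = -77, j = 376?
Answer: √136374/2 ≈ 184.64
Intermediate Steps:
Y(g, C) = 87/2 (Y(g, C) = 5 - ½*(-77) = 5 + 77/2 = 87/2)
√(Y(18*9, j) + 34050) = √(87/2 + 34050) = √(68187/2) = √136374/2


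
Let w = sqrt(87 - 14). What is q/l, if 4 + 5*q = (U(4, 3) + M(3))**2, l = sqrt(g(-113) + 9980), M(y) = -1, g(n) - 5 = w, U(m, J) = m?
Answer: 1/sqrt(9985 + sqrt(73)) ≈ 0.010003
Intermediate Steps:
w = sqrt(73) ≈ 8.5440
g(n) = 5 + sqrt(73)
l = sqrt(9985 + sqrt(73)) (l = sqrt((5 + sqrt(73)) + 9980) = sqrt(9985 + sqrt(73)) ≈ 99.968)
q = 1 (q = -4/5 + (4 - 1)**2/5 = -4/5 + (1/5)*3**2 = -4/5 + (1/5)*9 = -4/5 + 9/5 = 1)
q/l = 1/sqrt(9985 + sqrt(73))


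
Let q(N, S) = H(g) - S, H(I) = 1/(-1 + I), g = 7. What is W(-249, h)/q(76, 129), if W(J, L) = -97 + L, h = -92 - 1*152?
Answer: 2046/773 ≈ 2.6468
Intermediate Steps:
q(N, S) = 1/6 - S (q(N, S) = 1/(-1 + 7) - S = 1/6 - S)
h = -244 (h = -92 - 152 = -244)
W(-249, h)/q(76, 129) = (-97 - 244)/(1/6 - 1*129) = -341/(1/6 - 129) = -341/(-773/6) = -341*(-6/773) = 2046/773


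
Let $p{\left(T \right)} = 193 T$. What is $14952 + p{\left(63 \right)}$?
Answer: $27111$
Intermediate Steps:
$14952 + p{\left(63 \right)} = 14952 + 193 \cdot 63 = 14952 + 12159 = 27111$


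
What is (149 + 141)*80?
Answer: 23200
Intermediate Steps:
(149 + 141)*80 = 290*80 = 23200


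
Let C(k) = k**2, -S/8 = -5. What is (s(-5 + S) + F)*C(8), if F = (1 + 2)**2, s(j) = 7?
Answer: 1024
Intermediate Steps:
S = 40 (S = -8*(-5) = 40)
F = 9 (F = 3**2 = 9)
(s(-5 + S) + F)*C(8) = (7 + 9)*8**2 = 16*64 = 1024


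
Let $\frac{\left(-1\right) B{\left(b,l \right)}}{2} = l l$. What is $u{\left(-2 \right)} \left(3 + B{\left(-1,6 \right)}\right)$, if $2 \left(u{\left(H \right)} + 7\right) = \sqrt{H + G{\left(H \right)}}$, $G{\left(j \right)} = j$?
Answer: $483 - 69 i \approx 483.0 - 69.0 i$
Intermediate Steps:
$B{\left(b,l \right)} = - 2 l^{2}$ ($B{\left(b,l \right)} = - 2 l l = - 2 l^{2}$)
$u{\left(H \right)} = -7 + \frac{\sqrt{2} \sqrt{H}}{2}$ ($u{\left(H \right)} = -7 + \frac{\sqrt{H + H}}{2} = -7 + \frac{\sqrt{2 H}}{2} = -7 + \frac{\sqrt{2} \sqrt{H}}{2}$)
$u{\left(-2 \right)} \left(3 + B{\left(-1,6 \right)}\right) = \left(-7 + \frac{\sqrt{2} \sqrt{-2}}{2}\right) \left(3 - 2 \cdot 6^{2}\right) = \left(-7 + \frac{\sqrt{2} i \sqrt{2}}{2}\right) \left(3 - 72\right) = \left(-7 + i\right) \left(3 - 72\right) = \left(-7 + i\right) \left(-69\right) = 483 - 69 i$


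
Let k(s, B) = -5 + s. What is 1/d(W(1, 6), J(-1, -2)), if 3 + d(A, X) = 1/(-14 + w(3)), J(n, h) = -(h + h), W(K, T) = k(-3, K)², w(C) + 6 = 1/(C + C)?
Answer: -119/363 ≈ -0.32782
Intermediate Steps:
w(C) = -6 + 1/(2*C) (w(C) = -6 + 1/(C + C) = -6 + 1/(2*C))
W(K, T) = 64 (W(K, T) = (-5 - 3)² = (-8)² = 64)
J(n, h) = -2*h
d(A, X) = -363/119 (d(A, X) = -3 + 1/(-14 + (-6 + (½)/3)) = -3 + 1/(-14 + (-6 + (½)*(⅓))) = -3 + 1/(-14 + (-6 + ⅙)) = -3 + 1/(-14 - 35/6) = -3 + 1/(-119/6) = -3 - 6/119 = -363/119)
1/d(W(1, 6), J(-1, -2)) = 1/(-363/119) = -119/363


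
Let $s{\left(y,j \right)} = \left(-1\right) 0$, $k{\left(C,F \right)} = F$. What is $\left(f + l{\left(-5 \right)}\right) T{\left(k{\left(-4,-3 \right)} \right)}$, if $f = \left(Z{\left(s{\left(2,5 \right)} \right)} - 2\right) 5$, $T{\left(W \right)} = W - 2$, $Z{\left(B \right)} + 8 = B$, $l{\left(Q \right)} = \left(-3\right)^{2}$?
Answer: $205$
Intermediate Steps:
$l{\left(Q \right)} = 9$
$s{\left(y,j \right)} = 0$
$Z{\left(B \right)} = -8 + B$
$T{\left(W \right)} = -2 + W$ ($T{\left(W \right)} = W - 2 = -2 + W$)
$f = -50$ ($f = \left(\left(-8 + 0\right) - 2\right) 5 = \left(-8 - 2\right) 5 = \left(-10\right) 5 = -50$)
$\left(f + l{\left(-5 \right)}\right) T{\left(k{\left(-4,-3 \right)} \right)} = \left(-50 + 9\right) \left(-2 - 3\right) = \left(-41\right) \left(-5\right) = 205$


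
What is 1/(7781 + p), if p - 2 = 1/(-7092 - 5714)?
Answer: 12806/99669097 ≈ 0.00012849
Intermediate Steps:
p = 25611/12806 (p = 2 + 1/(-7092 - 5714) = 2 + 1/(-12806) = 2 - 1/12806 = 25611/12806 ≈ 1.9999)
1/(7781 + p) = 1/(7781 + 25611/12806) = 1/(99669097/12806) = 12806/99669097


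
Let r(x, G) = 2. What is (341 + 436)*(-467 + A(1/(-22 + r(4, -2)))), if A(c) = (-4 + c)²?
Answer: -140045703/400 ≈ -3.5011e+5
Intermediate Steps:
(341 + 436)*(-467 + A(1/(-22 + r(4, -2)))) = (341 + 436)*(-467 + (-4 + 1/(-22 + 2))²) = 777*(-467 + (-4 + 1/(-20))²) = 777*(-467 + (-4 - 1/20)²) = 777*(-467 + (-81/20)²) = 777*(-467 + 6561/400) = 777*(-180239/400) = -140045703/400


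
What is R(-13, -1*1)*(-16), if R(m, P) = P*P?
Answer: -16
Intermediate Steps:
R(m, P) = P²
R(-13, -1*1)*(-16) = (-1*1)²*(-16) = (-1)²*(-16) = 1*(-16) = -16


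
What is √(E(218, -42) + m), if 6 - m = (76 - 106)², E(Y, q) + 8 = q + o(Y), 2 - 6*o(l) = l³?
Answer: 9*I*√21329 ≈ 1314.4*I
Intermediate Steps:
o(l) = ⅓ - l³/6
E(Y, q) = -23/3 + q - Y³/6 (E(Y, q) = -8 + (q + (⅓ - Y³/6)) = -8 + (⅓ + q - Y³/6) = -23/3 + q - Y³/6)
m = -894 (m = 6 - (76 - 106)² = 6 - 1*(-30)² = 6 - 1*900 = 6 - 900 = -894)
√(E(218, -42) + m) = √((-23/3 - 42 - ⅙*218³) - 894) = √((-23/3 - 42 - ⅙*10360232) - 894) = √((-23/3 - 42 - 5180116/3) - 894) = √(-1726755 - 894) = √(-1727649) = 9*I*√21329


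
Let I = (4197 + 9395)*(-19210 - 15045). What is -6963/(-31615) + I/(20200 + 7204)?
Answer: -537131887/31615 ≈ -16990.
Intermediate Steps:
I = -465593960 (I = 13592*(-34255) = -465593960)
-6963/(-31615) + I/(20200 + 7204) = -6963/(-31615) - 465593960/(20200 + 7204) = -6963*(-1/31615) - 465593960/27404 = 6963/31615 - 465593960*1/27404 = 6963/31615 - 16990 = -537131887/31615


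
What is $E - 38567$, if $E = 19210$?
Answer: $-19357$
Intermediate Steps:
$E - 38567 = 19210 - 38567 = -19357$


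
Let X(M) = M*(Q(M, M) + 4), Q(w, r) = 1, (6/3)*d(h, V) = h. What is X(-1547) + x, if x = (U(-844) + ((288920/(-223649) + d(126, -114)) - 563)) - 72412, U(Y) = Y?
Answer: -18225669579/223649 ≈ -81492.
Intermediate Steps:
d(h, V) = h/2
X(M) = 5*M (X(M) = M*(1 + 4) = M*5 = 5*M)
x = -16495744564/223649 (x = (-844 + ((288920/(-223649) + (½)*126) - 563)) - 72412 = (-844 + ((288920*(-1/223649) + 63) - 563)) - 72412 = (-844 + ((-288920/223649 + 63) - 563)) - 72412 = (-844 + (13800967/223649 - 563)) - 72412 = (-844 - 112113420/223649) - 72412 = -300873176/223649 - 72412 = -16495744564/223649 ≈ -73757.)
X(-1547) + x = 5*(-1547) - 16495744564/223649 = -7735 - 16495744564/223649 = -18225669579/223649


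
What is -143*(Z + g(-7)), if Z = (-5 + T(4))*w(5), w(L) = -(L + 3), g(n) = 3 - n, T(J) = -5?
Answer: -12870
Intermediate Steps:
w(L) = -3 - L (w(L) = -(3 + L) = -3 - L)
Z = 80 (Z = (-5 - 5)*(-3 - 1*5) = -10*(-3 - 5) = -10*(-8) = 80)
-143*(Z + g(-7)) = -143*(80 + (3 - 1*(-7))) = -143*(80 + (3 + 7)) = -143*(80 + 10) = -143*90 = -12870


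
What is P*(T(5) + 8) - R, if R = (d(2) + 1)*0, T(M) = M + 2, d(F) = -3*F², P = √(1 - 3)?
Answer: 15*I*√2 ≈ 21.213*I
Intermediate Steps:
P = I*√2 (P = √(-2) = I*√2 ≈ 1.4142*I)
T(M) = 2 + M
R = 0 (R = (-3*2² + 1)*0 = (-3*4 + 1)*0 = (-12 + 1)*0 = -11*0 = 0)
P*(T(5) + 8) - R = (I*√2)*((2 + 5) + 8) - 1*0 = (I*√2)*(7 + 8) + 0 = (I*√2)*15 + 0 = 15*I*√2 + 0 = 15*I*√2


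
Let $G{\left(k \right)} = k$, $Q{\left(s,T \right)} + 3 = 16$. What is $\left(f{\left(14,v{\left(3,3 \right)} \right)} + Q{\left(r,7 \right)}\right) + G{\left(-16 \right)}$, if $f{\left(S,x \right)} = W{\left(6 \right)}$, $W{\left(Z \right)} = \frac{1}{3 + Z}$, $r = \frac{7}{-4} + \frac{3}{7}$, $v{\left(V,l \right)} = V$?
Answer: $- \frac{26}{9} \approx -2.8889$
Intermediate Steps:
$r = - \frac{37}{28}$ ($r = 7 \left(- \frac{1}{4}\right) + 3 \cdot \frac{1}{7} = - \frac{7}{4} + \frac{3}{7} = - \frac{37}{28} \approx -1.3214$)
$Q{\left(s,T \right)} = 13$ ($Q{\left(s,T \right)} = -3 + 16 = 13$)
$f{\left(S,x \right)} = \frac{1}{9}$ ($f{\left(S,x \right)} = \frac{1}{3 + 6} = \frac{1}{9}$)
$\left(f{\left(14,v{\left(3,3 \right)} \right)} + Q{\left(r,7 \right)}\right) + G{\left(-16 \right)} = \left(\frac{1}{9} + 13\right) - 16 = \frac{118}{9} - 16 = - \frac{26}{9}$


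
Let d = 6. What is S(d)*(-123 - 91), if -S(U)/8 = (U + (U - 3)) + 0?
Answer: 15408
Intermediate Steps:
S(U) = 24 - 16*U (S(U) = -8*((U + (U - 3)) + 0) = -8*((U + (-3 + U)) + 0) = -8*((-3 + 2*U) + 0) = -8*(-3 + 2*U) = 24 - 16*U)
S(d)*(-123 - 91) = (24 - 16*6)*(-123 - 91) = (24 - 96)*(-214) = -72*(-214) = 15408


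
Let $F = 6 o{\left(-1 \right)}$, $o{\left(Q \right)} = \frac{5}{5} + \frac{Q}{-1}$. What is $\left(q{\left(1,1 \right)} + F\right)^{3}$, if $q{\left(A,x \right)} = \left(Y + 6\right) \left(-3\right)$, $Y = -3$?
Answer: $27$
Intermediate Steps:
$o{\left(Q \right)} = 1 - Q$ ($o{\left(Q \right)} = 5 \cdot \frac{1}{5} + Q \left(-1\right) = 1 - Q$)
$q{\left(A,x \right)} = -9$ ($q{\left(A,x \right)} = \left(-3 + 6\right) \left(-3\right) = 3 \left(-3\right) = -9$)
$F = 12$ ($F = 6 \left(1 - -1\right) = 6 \left(1 + 1\right) = 6 \cdot 2 = 12$)
$\left(q{\left(1,1 \right)} + F\right)^{3} = \left(-9 + 12\right)^{3} = 3^{3} = 27$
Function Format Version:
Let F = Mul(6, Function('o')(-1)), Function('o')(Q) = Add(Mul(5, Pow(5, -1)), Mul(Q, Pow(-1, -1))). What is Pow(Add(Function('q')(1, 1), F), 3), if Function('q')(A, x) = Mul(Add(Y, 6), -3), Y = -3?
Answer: 27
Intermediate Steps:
Function('o')(Q) = Add(1, Mul(-1, Q)) (Function('o')(Q) = Add(Mul(5, Rational(1, 5)), Mul(Q, -1)) = Add(1, Mul(-1, Q)))
Function('q')(A, x) = -9 (Function('q')(A, x) = Mul(Add(-3, 6), -3) = Mul(3, -3) = -9)
F = 12 (F = Mul(6, Add(1, Mul(-1, -1))) = Mul(6, Add(1, 1)) = Mul(6, 2) = 12)
Pow(Add(Function('q')(1, 1), F), 3) = Pow(Add(-9, 12), 3) = Pow(3, 3) = 27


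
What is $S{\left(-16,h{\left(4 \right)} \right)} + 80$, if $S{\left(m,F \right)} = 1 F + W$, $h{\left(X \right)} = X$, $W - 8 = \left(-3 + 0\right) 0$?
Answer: $92$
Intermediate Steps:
$W = 8$ ($W = 8 + \left(-3 + 0\right) 0 = 8 - 0 = 8 + 0 = 8$)
$S{\left(m,F \right)} = 8 + F$ ($S{\left(m,F \right)} = 1 F + 8 = F + 8 = 8 + F$)
$S{\left(-16,h{\left(4 \right)} \right)} + 80 = \left(8 + 4\right) + 80 = 12 + 80 = 92$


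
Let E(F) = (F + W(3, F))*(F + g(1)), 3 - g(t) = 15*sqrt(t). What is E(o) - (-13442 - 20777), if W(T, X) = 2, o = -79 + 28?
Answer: 37306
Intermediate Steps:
o = -51
g(t) = 3 - 15*sqrt(t)
E(F) = (-12 + F)*(2 + F) (E(F) = (F + 2)*(F + (3 - 15*sqrt(1))) = (2 + F)*(F + (3 - 15*1)) = (2 + F)*(F + (3 - 15)) = (2 + F)*(F - 12) = (2 + F)*(-12 + F) = (-12 + F)*(2 + F))
E(o) - (-13442 - 20777) = (-24 + (-51)**2 - 10*(-51)) - (-13442 - 20777) = (-24 + 2601 + 510) - 1*(-34219) = 3087 + 34219 = 37306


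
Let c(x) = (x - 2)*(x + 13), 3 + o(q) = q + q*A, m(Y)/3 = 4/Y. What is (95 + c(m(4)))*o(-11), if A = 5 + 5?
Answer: -13764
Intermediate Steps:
A = 10
m(Y) = 12/Y (m(Y) = 3*(4/Y) = 12/Y)
o(q) = -3 + 11*q (o(q) = -3 + (q + q*10) = -3 + (q + 10*q) = -3 + 11*q)
c(x) = (-2 + x)*(13 + x)
(95 + c(m(4)))*o(-11) = (95 + (-26 + (12/4)² + 11*(12/4)))*(-3 + 11*(-11)) = (95 + (-26 + (12*(¼))² + 11*(12*(¼))))*(-3 - 121) = (95 + (-26 + 3² + 11*3))*(-124) = (95 + (-26 + 9 + 33))*(-124) = (95 + 16)*(-124) = 111*(-124) = -13764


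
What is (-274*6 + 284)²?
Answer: 1849600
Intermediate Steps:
(-274*6 + 284)² = (-1644 + 284)² = (-1360)² = 1849600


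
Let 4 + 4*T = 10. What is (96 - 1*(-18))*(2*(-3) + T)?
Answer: -513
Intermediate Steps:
T = 3/2 (T = -1 + (1/4)*10 = -1 + 5/2 = 3/2 ≈ 1.5000)
(96 - 1*(-18))*(2*(-3) + T) = (96 - 1*(-18))*(2*(-3) + 3/2) = (96 + 18)*(-6 + 3/2) = 114*(-9/2) = -513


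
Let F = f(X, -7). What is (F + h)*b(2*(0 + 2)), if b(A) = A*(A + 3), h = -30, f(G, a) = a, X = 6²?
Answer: -1036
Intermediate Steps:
X = 36
b(A) = A*(3 + A)
F = -7
(F + h)*b(2*(0 + 2)) = (-7 - 30)*((2*(0 + 2))*(3 + 2*(0 + 2))) = -37*2*2*(3 + 2*2) = -148*(3 + 4) = -148*7 = -37*28 = -1036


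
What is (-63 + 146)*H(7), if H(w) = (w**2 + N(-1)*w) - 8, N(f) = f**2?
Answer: 3984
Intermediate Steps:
H(w) = -8 + w + w**2 (H(w) = (w**2 + (-1)**2*w) - 8 = (w**2 + 1*w) - 8 = (w**2 + w) - 8 = (w + w**2) - 8 = -8 + w + w**2)
(-63 + 146)*H(7) = (-63 + 146)*(-8 + 7 + 7**2) = 83*(-8 + 7 + 49) = 83*48 = 3984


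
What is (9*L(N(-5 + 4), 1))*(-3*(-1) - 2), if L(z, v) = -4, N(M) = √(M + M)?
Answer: -36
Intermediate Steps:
N(M) = √2*√M (N(M) = √(2*M) = √2*√M)
(9*L(N(-5 + 4), 1))*(-3*(-1) - 2) = (9*(-4))*(-3*(-1) - 2) = -36*(3 - 2) = -36*1 = -36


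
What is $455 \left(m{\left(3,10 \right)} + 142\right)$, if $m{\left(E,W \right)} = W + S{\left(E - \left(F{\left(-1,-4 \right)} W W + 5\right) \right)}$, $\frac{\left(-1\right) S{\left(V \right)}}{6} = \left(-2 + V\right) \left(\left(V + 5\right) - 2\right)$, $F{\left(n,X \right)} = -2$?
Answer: $-107481920$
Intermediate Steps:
$S{\left(V \right)} = - 6 \left(-2 + V\right) \left(3 + V\right)$ ($S{\left(V \right)} = - 6 \left(-2 + V\right) \left(\left(V + 5\right) - 2\right) = - 6 \left(-2 + V\right) \left(\left(5 + V\right) - 2\right) = - 6 \left(-2 + V\right) \left(3 + V\right)$)
$m{\left(E,W \right)} = 66 + W - 12 W^{2} - 6 E - 6 \left(-5 + E + 2 W^{2}\right)^{2}$ ($m{\left(E,W \right)} = W - \left(-36 + 6 \left(E - \left(- 2 W W + 5\right)\right)^{2} + 6 \left(E - \left(- 2 W W + 5\right)\right)\right) = W - \left(-36 + 6 \left(E - \left(- 2 W^{2} + 5\right)\right)^{2} + 6 \left(E - \left(- 2 W^{2} + 5\right)\right)\right) = W - \left(-36 + 6 \left(E - \left(5 - 2 W^{2}\right)\right)^{2} + 6 \left(E - \left(5 - 2 W^{2}\right)\right)\right) = W - \left(-36 + 6 \left(E + \left(-5 + 2 W^{2}\right)\right)^{2} + 6 \left(E + \left(-5 + 2 W^{2}\right)\right)\right) = W - \left(-36 + 6 \left(-5 + E + 2 W^{2}\right)^{2} + 6 \left(-5 + E + 2 W^{2}\right)\right) = W - \left(-66 + 6 E + 6 \left(-5 + E + 2 W^{2}\right)^{2} + 12 W^{2}\right) = 66 + W - 12 W^{2} - 6 E - 6 \left(-5 + E + 2 W^{2}\right)^{2}$)
$455 \left(m{\left(3,10 \right)} + 142\right) = 455 \left(\left(66 + 10 - 12 \cdot 10^{2} - 18 - 6 \left(-5 + 3 + 2 \cdot 10^{2}\right)^{2}\right) + 142\right) = 455 \left(\left(66 + 10 - 1200 - 18 - 6 \left(-5 + 3 + 2 \cdot 100\right)^{2}\right) + 142\right) = 455 \left(\left(66 + 10 - 1200 - 18 - 6 \left(-5 + 3 + 200\right)^{2}\right) + 142\right) = 455 \left(\left(66 + 10 - 1200 - 18 - 6 \cdot 198^{2}\right) + 142\right) = 455 \left(\left(66 + 10 - 1200 - 18 - 235224\right) + 142\right) = 455 \left(-236366 + 142\right) = 455 \left(-236224\right) = -107481920$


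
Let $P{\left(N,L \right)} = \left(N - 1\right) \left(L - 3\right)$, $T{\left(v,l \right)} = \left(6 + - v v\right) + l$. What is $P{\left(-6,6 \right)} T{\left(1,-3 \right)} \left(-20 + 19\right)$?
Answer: $42$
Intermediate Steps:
$T{\left(v,l \right)} = 6 + l - v^{2}$ ($T{\left(v,l \right)} = \left(6 - v^{2}\right) + l = 6 + l - v^{2}$)
$P{\left(N,L \right)} = \left(-1 + N\right) \left(-3 + L\right)$
$P{\left(-6,6 \right)} T{\left(1,-3 \right)} \left(-20 + 19\right) = \left(3 - 6 - -18 + 6 \left(-6\right)\right) \left(6 - 3 - 1^{2}\right) \left(-20 + 19\right) = \left(3 - 6 + 18 - 36\right) \left(6 - 3 - 1\right) \left(-1\right) = - 21 \left(6 - 3 - 1\right) \left(-1\right) = \left(-21\right) 2 \left(-1\right) = \left(-42\right) \left(-1\right) = 42$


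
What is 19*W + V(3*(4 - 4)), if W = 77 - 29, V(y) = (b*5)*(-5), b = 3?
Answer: 837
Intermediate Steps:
V(y) = -75 (V(y) = (3*5)*(-5) = 15*(-5) = -75)
W = 48
19*W + V(3*(4 - 4)) = 19*48 - 75 = 912 - 75 = 837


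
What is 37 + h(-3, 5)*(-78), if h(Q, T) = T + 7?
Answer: -899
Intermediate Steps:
h(Q, T) = 7 + T
37 + h(-3, 5)*(-78) = 37 + (7 + 5)*(-78) = 37 + 12*(-78) = 37 - 936 = -899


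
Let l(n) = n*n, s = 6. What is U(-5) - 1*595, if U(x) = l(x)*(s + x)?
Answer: -570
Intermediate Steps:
l(n) = n**2
U(x) = x**2*(6 + x)
U(-5) - 1*595 = (-5)**2*(6 - 5) - 1*595 = 25*1 - 595 = 25 - 595 = -570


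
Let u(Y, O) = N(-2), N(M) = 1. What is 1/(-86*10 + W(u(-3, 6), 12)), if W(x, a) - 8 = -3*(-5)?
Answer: -1/837 ≈ -0.0011947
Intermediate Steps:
u(Y, O) = 1
W(x, a) = 23 (W(x, a) = 8 - 3*(-5) = 8 + 15 = 23)
1/(-86*10 + W(u(-3, 6), 12)) = 1/(-86*10 + 23) = 1/(-860 + 23) = 1/(-837) = -1/837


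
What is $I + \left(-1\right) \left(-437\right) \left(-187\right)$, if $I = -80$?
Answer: $-81799$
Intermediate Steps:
$I + \left(-1\right) \left(-437\right) \left(-187\right) = -80 + \left(-1\right) \left(-437\right) \left(-187\right) = -80 + 437 \left(-187\right) = -80 - 81719 = -81799$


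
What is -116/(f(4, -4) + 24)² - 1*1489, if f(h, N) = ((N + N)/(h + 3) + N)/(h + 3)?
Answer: -483845729/324900 ≈ -1489.2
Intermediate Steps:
f(h, N) = (N + 2*N/(3 + h))/(3 + h) (f(h, N) = ((2*N)/(3 + h) + N)/(3 + h) = (2*N/(3 + h) + N)/(3 + h) = (N + 2*N/(3 + h))/(3 + h))
-116/(f(4, -4) + 24)² - 1*1489 = -116/(-4*(5 + 4)/(3 + 4)² + 24)² - 1*1489 = -116/(-4*9/7² + 24)² - 1489 = -116/(-4*1/49*9 + 24)² - 1489 = -116/(-36/49 + 24)² - 1489 = -116/((1140/49)²) - 1489 = -116/1299600/2401 - 1489 = -116*2401/1299600 - 1489 = -69629/324900 - 1489 = -483845729/324900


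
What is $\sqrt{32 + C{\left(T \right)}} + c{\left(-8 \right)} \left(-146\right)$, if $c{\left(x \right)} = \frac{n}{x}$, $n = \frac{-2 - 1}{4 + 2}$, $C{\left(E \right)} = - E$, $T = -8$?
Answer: $- \frac{73}{8} + 2 \sqrt{10} \approx -2.8004$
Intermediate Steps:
$n = - \frac{1}{2}$ ($n = - \frac{3}{6} = \left(-3\right) \frac{1}{6} = - \frac{1}{2} \approx -0.5$)
$c{\left(x \right)} = - \frac{1}{2 x}$
$\sqrt{32 + C{\left(T \right)}} + c{\left(-8 \right)} \left(-146\right) = \sqrt{32 - -8} + - \frac{1}{2 \left(-8\right)} \left(-146\right) = \sqrt{32 + 8} + \left(- \frac{1}{2}\right) \left(- \frac{1}{8}\right) \left(-146\right) = \sqrt{40} + \frac{1}{16} \left(-146\right) = 2 \sqrt{10} - \frac{73}{8} = - \frac{73}{8} + 2 \sqrt{10}$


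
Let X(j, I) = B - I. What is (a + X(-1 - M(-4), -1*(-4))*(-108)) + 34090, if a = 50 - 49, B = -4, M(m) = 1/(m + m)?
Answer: 34955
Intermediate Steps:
M(m) = 1/(2*m)
a = 1
X(j, I) = -4 - I
(a + X(-1 - M(-4), -1*(-4))*(-108)) + 34090 = (1 + (-4 - (-1)*(-4))*(-108)) + 34090 = (1 + (-4 - 1*4)*(-108)) + 34090 = (1 + (-4 - 4)*(-108)) + 34090 = (1 - 8*(-108)) + 34090 = (1 + 864) + 34090 = 865 + 34090 = 34955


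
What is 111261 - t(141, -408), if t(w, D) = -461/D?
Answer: 45394027/408 ≈ 1.1126e+5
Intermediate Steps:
111261 - t(141, -408) = 111261 - (-461)/(-408) = 111261 - (-461)*(-1)/408 = 111261 - 1*461/408 = 111261 - 461/408 = 45394027/408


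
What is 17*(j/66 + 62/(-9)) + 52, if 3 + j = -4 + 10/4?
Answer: -26243/396 ≈ -66.270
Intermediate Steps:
j = -9/2 (j = -3 + (-4 + 10/4) = -3 + (-4 + 10*(¼)) = -3 + (-4 + 5/2) = -3 - 3/2 = -9/2 ≈ -4.5000)
17*(j/66 + 62/(-9)) + 52 = 17*(-9/2/66 + 62/(-9)) + 52 = 17*(-9/2*1/66 + 62*(-⅑)) + 52 = 17*(-3/44 - 62/9) + 52 = 17*(-2755/396) + 52 = -46835/396 + 52 = -26243/396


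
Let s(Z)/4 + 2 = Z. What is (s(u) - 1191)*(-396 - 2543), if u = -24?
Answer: 3806005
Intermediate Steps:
s(Z) = -8 + 4*Z
(s(u) - 1191)*(-396 - 2543) = ((-8 + 4*(-24)) - 1191)*(-396 - 2543) = ((-8 - 96) - 1191)*(-2939) = (-104 - 1191)*(-2939) = -1295*(-2939) = 3806005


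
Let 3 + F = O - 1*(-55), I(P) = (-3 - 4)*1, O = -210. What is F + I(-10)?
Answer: -165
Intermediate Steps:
I(P) = -7 (I(P) = -7*1 = -7)
F = -158 (F = -3 + (-210 - 1*(-55)) = -3 + (-210 + 55) = -3 - 155 = -158)
F + I(-10) = -158 - 7 = -165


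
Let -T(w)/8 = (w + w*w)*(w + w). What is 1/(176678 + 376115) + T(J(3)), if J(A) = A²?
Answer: -7164197279/552793 ≈ -12960.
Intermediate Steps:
T(w) = -16*w*(w + w²) (T(w) = -8*(w + w*w)*(w + w) = -8*(w + w²)*2*w = -16*w*(w + w²))
1/(176678 + 376115) + T(J(3)) = 1/(176678 + 376115) + 16*(3²)²*(-1 - 1*3²) = 1/552793 + 16*9²*(-1 - 1*9) = 1/552793 + 16*81*(-1 - 9) = 1/552793 + 16*81*(-10) = 1/552793 - 12960 = -7164197279/552793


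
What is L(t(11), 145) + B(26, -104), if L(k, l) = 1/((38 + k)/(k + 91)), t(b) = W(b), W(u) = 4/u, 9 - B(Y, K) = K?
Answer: 48691/422 ≈ 115.38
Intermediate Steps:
B(Y, K) = 9 - K
t(b) = 4/b
L(k, l) = (91 + k)/(38 + k) (L(k, l) = 1/((38 + k)/(91 + k)) = (91 + k)/(38 + k))
L(t(11), 145) + B(26, -104) = (91 + 4/11)/(38 + 4/11) + (9 - 1*(-104)) = (91 + 4*(1/11))/(38 + 4*(1/11)) + (9 + 104) = (91 + 4/11)/(38 + 4/11) + 113 = (1005/11)/(422/11) + 113 = (11/422)*(1005/11) + 113 = 1005/422 + 113 = 48691/422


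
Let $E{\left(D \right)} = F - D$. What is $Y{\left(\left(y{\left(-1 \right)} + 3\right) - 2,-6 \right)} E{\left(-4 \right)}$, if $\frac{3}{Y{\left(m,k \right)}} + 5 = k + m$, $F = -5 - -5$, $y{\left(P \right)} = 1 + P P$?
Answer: $- \frac{3}{2} \approx -1.5$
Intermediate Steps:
$y{\left(P \right)} = 1 + P^{2}$
$F = 0$ ($F = -5 + 5 = 0$)
$E{\left(D \right)} = - D$ ($E{\left(D \right)} = 0 - D = - D$)
$Y{\left(m,k \right)} = \frac{3}{-5 + k + m}$ ($Y{\left(m,k \right)} = \frac{3}{-5 + \left(k + m\right)} = \frac{3}{-5 + k + m}$)
$Y{\left(\left(y{\left(-1 \right)} + 3\right) - 2,-6 \right)} E{\left(-4 \right)} = \frac{3}{-5 - 6 + \left(\left(\left(1 + \left(-1\right)^{2}\right) + 3\right) - 2\right)} \left(\left(-1\right) \left(-4\right)\right) = \frac{3}{-5 - 6 + \left(\left(\left(1 + 1\right) + 3\right) - 2\right)} 4 = \frac{3}{-5 - 6 + \left(\left(2 + 3\right) - 2\right)} 4 = \frac{3}{-5 - 6 + \left(5 - 2\right)} 4 = \frac{3}{-5 - 6 + 3} \cdot 4 = \frac{3}{-8} \cdot 4 = 3 \left(- \frac{1}{8}\right) 4 = \left(- \frac{3}{8}\right) 4 = - \frac{3}{2}$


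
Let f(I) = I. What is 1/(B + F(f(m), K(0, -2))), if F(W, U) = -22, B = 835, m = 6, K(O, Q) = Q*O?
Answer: 1/813 ≈ 0.0012300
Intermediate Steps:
K(O, Q) = O*Q
1/(B + F(f(m), K(0, -2))) = 1/(835 - 22) = 1/813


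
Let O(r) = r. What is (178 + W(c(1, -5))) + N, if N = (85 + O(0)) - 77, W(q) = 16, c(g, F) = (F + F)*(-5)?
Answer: 202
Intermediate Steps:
c(g, F) = -10*F (c(g, F) = (2*F)*(-5) = -10*F)
N = 8 (N = (85 + 0) - 77 = 85 - 77 = 8)
(178 + W(c(1, -5))) + N = (178 + 16) + 8 = 194 + 8 = 202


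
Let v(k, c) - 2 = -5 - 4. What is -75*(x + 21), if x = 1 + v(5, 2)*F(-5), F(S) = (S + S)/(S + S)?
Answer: -1125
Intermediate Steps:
v(k, c) = -7 (v(k, c) = 2 + (-5 - 4) = 2 - 9 = -7)
F(S) = 1 (F(S) = (2*S)/((2*S)) = (2*S)*(1/(2*S)) = 1)
x = -6 (x = 1 - 7*1 = 1 - 7 = -6)
-75*(x + 21) = -75*(-6 + 21) = -75*15 = -1125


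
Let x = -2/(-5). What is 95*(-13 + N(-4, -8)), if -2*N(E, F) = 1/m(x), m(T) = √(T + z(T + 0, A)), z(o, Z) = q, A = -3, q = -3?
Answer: -1235 + 95*I*√65/26 ≈ -1235.0 + 29.458*I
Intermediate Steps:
x = ⅖ (x = -2*(-⅕) = ⅖ ≈ 0.40000)
z(o, Z) = -3
m(T) = √(-3 + T) (m(T) = √(T - 3) = √(-3 + T))
N(E, F) = I*√65/26 (N(E, F) = -1/(2*√(-3 + ⅖)) = -(-I*√65/13)/2 = -(-1)*I*√65/26 = I*√65/26)
95*(-13 + N(-4, -8)) = 95*(-13 + I*√65/26) = -1235 + 95*I*√65/26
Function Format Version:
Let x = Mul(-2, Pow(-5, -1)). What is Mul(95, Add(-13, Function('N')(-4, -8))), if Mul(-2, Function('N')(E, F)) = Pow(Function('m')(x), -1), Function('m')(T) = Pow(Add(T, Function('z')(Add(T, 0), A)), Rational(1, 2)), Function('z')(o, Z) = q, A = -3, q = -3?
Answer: Add(-1235, Mul(Rational(95, 26), I, Pow(65, Rational(1, 2)))) ≈ Add(-1235.0, Mul(29.458, I))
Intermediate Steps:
x = Rational(2, 5) (x = Mul(-2, Rational(-1, 5)) = Rational(2, 5) ≈ 0.40000)
Function('z')(o, Z) = -3
Function('m')(T) = Pow(Add(-3, T), Rational(1, 2)) (Function('m')(T) = Pow(Add(T, -3), Rational(1, 2)) = Pow(Add(-3, T), Rational(1, 2)))
Function('N')(E, F) = Mul(Rational(1, 26), I, Pow(65, Rational(1, 2))) (Function('N')(E, F) = Mul(Rational(-1, 2), Pow(Pow(Add(-3, Rational(2, 5)), Rational(1, 2)), -1)) = Mul(Rational(-1, 2), Pow(Pow(Rational(-13, 5), Rational(1, 2)), -1)) = Mul(Rational(-1, 2), Pow(Mul(Rational(1, 5), I, Pow(65, Rational(1, 2))), -1)) = Mul(Rational(-1, 2), Mul(Rational(-1, 13), I, Pow(65, Rational(1, 2)))) = Mul(Rational(1, 26), I, Pow(65, Rational(1, 2))))
Mul(95, Add(-13, Function('N')(-4, -8))) = Mul(95, Add(-13, Mul(Rational(1, 26), I, Pow(65, Rational(1, 2))))) = Add(-1235, Mul(Rational(95, 26), I, Pow(65, Rational(1, 2))))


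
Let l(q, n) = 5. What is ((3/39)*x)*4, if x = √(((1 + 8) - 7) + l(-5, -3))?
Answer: 4*√7/13 ≈ 0.81408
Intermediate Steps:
x = √7 (x = √(((1 + 8) - 7) + 5) = √((9 - 7) + 5) = √(2 + 5) = √7 ≈ 2.6458)
((3/39)*x)*4 = ((3/39)*√7)*4 = ((3*(1/39))*√7)*4 = (√7/13)*4 = 4*√7/13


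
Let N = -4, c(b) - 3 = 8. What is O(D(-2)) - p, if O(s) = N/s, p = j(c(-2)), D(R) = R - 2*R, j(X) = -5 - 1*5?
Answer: 8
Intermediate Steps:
c(b) = 11 (c(b) = 3 + 8 = 11)
j(X) = -10 (j(X) = -5 - 5 = -10)
D(R) = -R
p = -10
O(s) = -4/s
O(D(-2)) - p = -4/((-1*(-2))) - 1*(-10) = -4/2 + 10 = -4*½ + 10 = -2 + 10 = 8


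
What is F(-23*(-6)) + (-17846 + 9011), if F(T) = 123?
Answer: -8712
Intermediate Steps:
F(-23*(-6)) + (-17846 + 9011) = 123 + (-17846 + 9011) = 123 - 8835 = -8712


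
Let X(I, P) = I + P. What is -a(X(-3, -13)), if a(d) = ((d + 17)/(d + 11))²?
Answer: -1/25 ≈ -0.040000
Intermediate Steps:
a(d) = (17 + d)²/(11 + d)² (a(d) = ((17 + d)/(11 + d))² = (17 + d)²/(11 + d)²)
-a(X(-3, -13)) = -(17 + (-3 - 13))²/(11 + (-3 - 13))² = -(17 - 16)²/(11 - 16)² = -1²/(-5)² = -1/25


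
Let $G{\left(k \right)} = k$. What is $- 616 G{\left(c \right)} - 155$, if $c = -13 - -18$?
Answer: $-3235$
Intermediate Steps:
$c = 5$ ($c = -13 + 18 = 5$)
$- 616 G{\left(c \right)} - 155 = \left(-616\right) 5 - 155 = -3080 - 155 = -3235$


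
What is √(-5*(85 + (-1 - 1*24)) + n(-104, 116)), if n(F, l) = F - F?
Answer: 10*I*√3 ≈ 17.32*I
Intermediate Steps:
n(F, l) = 0
√(-5*(85 + (-1 - 1*24)) + n(-104, 116)) = √(-5*(85 + (-1 - 1*24)) + 0) = √(-5*(85 + (-1 - 24)) + 0) = √(-5*(85 - 25) + 0) = √(-5*60 + 0) = √(-300 + 0) = √(-300) = 10*I*√3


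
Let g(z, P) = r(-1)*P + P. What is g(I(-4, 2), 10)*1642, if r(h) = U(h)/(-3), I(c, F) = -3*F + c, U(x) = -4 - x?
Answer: 32840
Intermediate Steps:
I(c, F) = c - 3*F
r(h) = 4/3 + h/3 (r(h) = (-4 - h)/(-3) = (-4 - h)*(-1/3) = 4/3 + h/3)
g(z, P) = 2*P (g(z, P) = (4/3 + (1/3)*(-1))*P + P = (4/3 - 1/3)*P + P = 1*P + P = P + P = 2*P)
g(I(-4, 2), 10)*1642 = (2*10)*1642 = 20*1642 = 32840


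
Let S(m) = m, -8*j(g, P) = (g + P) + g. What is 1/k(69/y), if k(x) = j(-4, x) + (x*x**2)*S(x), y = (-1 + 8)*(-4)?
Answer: 614656/23471113 ≈ 0.026188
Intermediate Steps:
j(g, P) = -g/4 - P/8 (j(g, P) = -((g + P) + g)/8 = -((P + g) + g)/8 = -(P + 2*g)/8 = -g/4 - P/8)
y = -28 (y = 7*(-4) = -28)
k(x) = 1 + x**4 - x/8 (k(x) = (-1/4*(-4) - x/8) + (x*x**2)*x = (1 - x/8) + x**3*x = (1 - x/8) + x**4 = 1 + x**4 - x/8)
1/k(69/y) = 1/(1 + (69/(-28))**4 - 69/(8*(-28))) = 1/(1 + (69*(-1/28))**4 - 69*(-1)/(8*28)) = 1/(1 + (-69/28)**4 - 1/8*(-69/28)) = 1/(1 + 22667121/614656 + 69/224) = 1/(23471113/614656) = 614656/23471113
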